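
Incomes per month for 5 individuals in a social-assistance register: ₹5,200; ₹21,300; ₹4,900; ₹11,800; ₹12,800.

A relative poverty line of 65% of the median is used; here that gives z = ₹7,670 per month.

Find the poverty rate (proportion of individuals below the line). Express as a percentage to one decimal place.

40.0%

2 of the 5 individuals have income below ₹7,670.
H = 2/5 = 40.0%.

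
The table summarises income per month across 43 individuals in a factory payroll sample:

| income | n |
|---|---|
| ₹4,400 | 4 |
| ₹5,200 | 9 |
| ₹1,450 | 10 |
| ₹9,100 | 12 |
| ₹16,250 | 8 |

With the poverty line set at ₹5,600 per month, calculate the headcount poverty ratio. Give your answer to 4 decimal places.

23 of the 43 individuals have income below ₹5,600.
H = 23/43 = 0.5349.

0.5349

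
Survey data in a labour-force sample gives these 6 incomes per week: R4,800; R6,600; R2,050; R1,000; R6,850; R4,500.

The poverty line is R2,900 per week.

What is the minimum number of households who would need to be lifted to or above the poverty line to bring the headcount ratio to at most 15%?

2

Currently q = 2 of N = 6 are below the line (H = 0.333).
A headcount ratio of at most 15% allows at most ⌊0.15 × 6⌋ = 0 poor households.
So at least 2 − 0 = 2 must be lifted.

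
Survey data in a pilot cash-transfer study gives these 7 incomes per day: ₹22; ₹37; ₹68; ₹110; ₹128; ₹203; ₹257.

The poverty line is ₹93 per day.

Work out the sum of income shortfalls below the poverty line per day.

Below z: ₹22, ₹37, ₹68 (q = 3 of N = 7).
Individual gaps: 93−22 = 71; 93−37 = 56; 93−68 = 25.
Aggregate gap = ₹152.

₹152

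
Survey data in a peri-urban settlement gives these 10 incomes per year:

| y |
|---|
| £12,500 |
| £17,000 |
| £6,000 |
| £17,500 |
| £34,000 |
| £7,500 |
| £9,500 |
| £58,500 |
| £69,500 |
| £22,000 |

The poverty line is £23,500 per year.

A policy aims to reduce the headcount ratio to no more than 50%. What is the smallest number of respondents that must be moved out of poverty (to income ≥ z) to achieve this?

Currently q = 7 of N = 10 are below the line (H = 0.700).
A headcount ratio of at most 50% allows at most ⌊0.50 × 10⌋ = 5 poor respondents.
So at least 7 − 5 = 2 must be lifted.

2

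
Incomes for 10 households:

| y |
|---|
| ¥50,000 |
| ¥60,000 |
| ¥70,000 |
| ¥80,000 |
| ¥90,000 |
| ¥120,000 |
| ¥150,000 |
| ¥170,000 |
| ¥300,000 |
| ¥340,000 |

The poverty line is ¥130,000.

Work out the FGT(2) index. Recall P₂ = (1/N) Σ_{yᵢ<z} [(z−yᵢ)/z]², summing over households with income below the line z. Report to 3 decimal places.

0.113

Below the line: ¥50,000, ¥60,000, ¥70,000, ¥80,000, ¥90,000, ¥120,000 (q = 6 of N = 10).
Gap ratios (z−y)/z: (130000−50000)/130000 = 0.6154; (130000−60000)/130000 = 0.5385; (130000−70000)/130000 = 0.4615; (130000−80000)/130000 = 0.3846; (130000−90000)/130000 = 0.3077; (130000−120000)/130000 = 0.0769.
Squared: 0.3787; 0.2899; 0.2130; 0.1479; 0.0947; 0.0059.
Sum = 1.130178; P₂ = 1.130178 / 10 = 0.113.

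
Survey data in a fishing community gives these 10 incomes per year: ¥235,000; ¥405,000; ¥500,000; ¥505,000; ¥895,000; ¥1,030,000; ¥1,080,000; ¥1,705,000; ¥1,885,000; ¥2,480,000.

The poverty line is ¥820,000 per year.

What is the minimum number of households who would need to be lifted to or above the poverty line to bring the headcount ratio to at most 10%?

4 of the 10 households are poor, so H = 4/10 = 0.400.
A headcount ratio of at most 10% allows at most ⌊0.10 × 10⌋ = 1 poor households.
So at least 4 − 1 = 3 must be lifted.

3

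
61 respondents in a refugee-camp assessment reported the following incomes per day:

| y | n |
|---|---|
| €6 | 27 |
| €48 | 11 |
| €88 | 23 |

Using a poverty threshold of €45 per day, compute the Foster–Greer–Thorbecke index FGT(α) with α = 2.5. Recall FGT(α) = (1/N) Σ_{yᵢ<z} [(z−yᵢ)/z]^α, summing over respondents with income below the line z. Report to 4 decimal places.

0.3095

Below z: 27×€6 (q = 27 of N = 61).
Gap ratios (z−y)/z: (45−6)/45 = 0.8667 (×27).
Raised to α = 2.5: 0.69925 (×27).
Sum = 18.879653; FGT(2.5) = 18.879653 / 61 = 0.3095.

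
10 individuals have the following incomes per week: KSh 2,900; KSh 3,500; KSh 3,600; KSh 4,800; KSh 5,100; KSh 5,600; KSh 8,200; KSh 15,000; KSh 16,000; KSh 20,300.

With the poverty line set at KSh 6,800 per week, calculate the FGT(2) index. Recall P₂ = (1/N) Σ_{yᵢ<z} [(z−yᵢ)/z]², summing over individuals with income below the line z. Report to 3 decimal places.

Below the line: KSh 2,900, KSh 3,500, KSh 3,600, KSh 4,800, KSh 5,100, KSh 5,600 (q = 6 of N = 10).
Relative gaps: (6800−2900)/6800 = 0.5735; (6800−3500)/6800 = 0.4853; (6800−3600)/6800 = 0.4706; (6800−4800)/6800 = 0.2941; (6800−5100)/6800 = 0.2500; (6800−5600)/6800 = 0.1765.
Squared: 0.3289; 0.2355; 0.2215; 0.0865; 0.0625; 0.0311.
Sum = 0.966047; P₂ = 0.966047 / 10 = 0.097.

0.097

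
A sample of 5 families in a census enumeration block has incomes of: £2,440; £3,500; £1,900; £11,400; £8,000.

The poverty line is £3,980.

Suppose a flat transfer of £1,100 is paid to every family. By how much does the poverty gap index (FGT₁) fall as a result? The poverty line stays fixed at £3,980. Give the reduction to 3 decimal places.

0.135

Before: below the line — £1,900, £2,440, £3,500; poverty gap index (FGT₁) = 0.20603.
After the £1,100 transfer: below the line — £3,000, £3,540; poverty gap index (FGT₁) = 0.07136.
Reduction = 0.20603 − 0.07136 = 0.135.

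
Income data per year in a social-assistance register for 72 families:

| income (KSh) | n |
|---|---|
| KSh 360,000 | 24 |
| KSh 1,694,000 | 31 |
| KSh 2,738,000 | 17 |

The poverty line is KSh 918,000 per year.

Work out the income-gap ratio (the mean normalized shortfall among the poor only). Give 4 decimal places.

0.6078

Poor units: 24×KSh 360,000 (q = 24 of N = 72).
Shortfall ratios (z−y)/z: 0.6078 (×24); sum = 14.588235.
The income-gap ratio divides by q (the poor only): 14.588235 / 24 = 0.6078.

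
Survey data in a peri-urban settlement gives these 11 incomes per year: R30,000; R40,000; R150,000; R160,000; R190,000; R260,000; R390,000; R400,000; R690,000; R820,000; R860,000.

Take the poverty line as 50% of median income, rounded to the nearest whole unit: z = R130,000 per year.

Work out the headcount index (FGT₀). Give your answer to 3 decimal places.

0.182

2 of the 11 households have income below R130,000.
H = 2/11 = 0.182.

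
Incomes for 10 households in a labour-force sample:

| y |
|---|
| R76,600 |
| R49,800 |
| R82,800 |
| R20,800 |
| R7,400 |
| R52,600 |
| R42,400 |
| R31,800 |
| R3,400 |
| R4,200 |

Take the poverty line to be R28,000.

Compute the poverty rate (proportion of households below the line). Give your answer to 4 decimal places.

0.4000

4 of the 10 households have income below R28,000.
H = 4/10 = 0.4000.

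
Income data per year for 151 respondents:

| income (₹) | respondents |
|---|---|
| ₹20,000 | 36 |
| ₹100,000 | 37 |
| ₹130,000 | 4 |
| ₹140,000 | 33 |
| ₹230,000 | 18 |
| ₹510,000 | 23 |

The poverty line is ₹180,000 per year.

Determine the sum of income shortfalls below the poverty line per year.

₹10,240,000

Poor units: 36×₹20,000, 37×₹100,000, 4×₹130,000, 33×₹140,000 (q = 110 of N = 151).
Individual gaps: 36×(180000−20000) = 5760000; 37×(180000−100000) = 2960000; 4×(180000−130000) = 200000; 33×(180000−140000) = 1320000.
Aggregate gap = ₹10,240,000.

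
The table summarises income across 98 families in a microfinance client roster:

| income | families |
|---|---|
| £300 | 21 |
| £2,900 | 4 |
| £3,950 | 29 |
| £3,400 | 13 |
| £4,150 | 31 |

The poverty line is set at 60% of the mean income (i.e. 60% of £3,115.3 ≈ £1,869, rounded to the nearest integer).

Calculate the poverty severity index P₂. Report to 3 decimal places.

Poor units: 21×£300 (q = 21 of N = 98).
Relative gaps: (1869−300)/1869 = 0.8395 (×21).
Squared: 0.7047 (×21).
Sum = 14.799484; P₂ = 14.799484 / 98 = 0.151.

0.151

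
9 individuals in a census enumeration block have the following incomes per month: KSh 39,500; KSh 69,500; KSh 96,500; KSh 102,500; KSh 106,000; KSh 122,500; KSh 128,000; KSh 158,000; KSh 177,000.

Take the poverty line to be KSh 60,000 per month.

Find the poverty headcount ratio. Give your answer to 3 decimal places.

1 of the 9 individuals have income below KSh 60,000.
H = 1/9 = 0.111.

0.111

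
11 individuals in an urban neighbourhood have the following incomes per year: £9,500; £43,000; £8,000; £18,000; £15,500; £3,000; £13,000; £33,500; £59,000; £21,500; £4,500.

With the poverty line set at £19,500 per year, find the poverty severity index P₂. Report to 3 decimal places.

0.189

Incomes under z: £3,000, £4,500, £8,000, £9,500, £13,000, £15,500, £18,000 (q = 7 of N = 11).
Normalized shortfalls: (19500−3000)/19500 = 0.8462; (19500−4500)/19500 = 0.7692; (19500−8000)/19500 = 0.5897; (19500−9500)/19500 = 0.5128; (19500−13000)/19500 = 0.3333; (19500−15500)/19500 = 0.2051; (19500−18000)/19500 = 0.0769.
Squared: 0.7160; 0.5917; 0.3478; 0.2630; 0.1111; 0.0421; 0.0059.
Sum = 2.077581; P₂ = 2.077581 / 11 = 0.189.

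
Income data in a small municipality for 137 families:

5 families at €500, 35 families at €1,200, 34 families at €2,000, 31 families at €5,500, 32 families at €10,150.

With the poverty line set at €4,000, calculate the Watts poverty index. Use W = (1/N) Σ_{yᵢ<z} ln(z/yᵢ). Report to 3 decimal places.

Incomes under z: 5×€500, 35×€1,200, 34×€2,000 (q = 74 of N = 137).
ln(z/y) terms: ln(4000/500) = 2.0794 (×5); ln(4000/1200) = 1.2040 (×35); ln(4000/2000) = 0.6931 (×34).
W = 76.103260 / 137 = 0.555.

0.555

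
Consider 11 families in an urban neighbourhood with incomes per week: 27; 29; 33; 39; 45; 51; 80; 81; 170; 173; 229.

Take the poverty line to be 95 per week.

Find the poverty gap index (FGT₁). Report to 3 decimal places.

0.359

Poor units: 27, 29, 33, 39, 45, 51, 80, 81 (q = 8 of N = 11).
Relative gaps: (95−27)/95 = 0.7158; (95−29)/95 = 0.6947; (95−33)/95 = 0.6526; (95−39)/95 = 0.5895; (95−45)/95 = 0.5263; (95−51)/95 = 0.4632; (95−80)/95 = 0.1579; (95−81)/95 = 0.1474.
Sum of shortfalls = 3.947368; P₁ averages over all N: 3.947368 / 11 = 0.359.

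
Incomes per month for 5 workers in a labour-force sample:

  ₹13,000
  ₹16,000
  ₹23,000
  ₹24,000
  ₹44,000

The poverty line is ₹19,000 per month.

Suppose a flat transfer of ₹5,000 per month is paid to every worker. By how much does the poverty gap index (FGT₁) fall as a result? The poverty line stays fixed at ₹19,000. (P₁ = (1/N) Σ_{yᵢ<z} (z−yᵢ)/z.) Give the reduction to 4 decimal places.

0.0842

Before: below the line — ₹13,000, ₹16,000; poverty gap index (FGT₁) = 0.094737.
After the ₹5,000 transfer: below the line — ₹18,000; poverty gap index (FGT₁) = 0.010526.
Reduction = 0.094737 − 0.010526 = 0.0842.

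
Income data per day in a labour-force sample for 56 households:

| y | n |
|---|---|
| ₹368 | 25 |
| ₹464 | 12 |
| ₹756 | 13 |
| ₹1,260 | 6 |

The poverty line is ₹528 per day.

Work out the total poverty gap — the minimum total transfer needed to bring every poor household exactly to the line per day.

Below z: 25×₹368, 12×₹464 (q = 37 of N = 56).
Individual gaps: 25×(528−368) = 4000; 12×(528−464) = 768.
Aggregate gap = ₹4,768.

₹4,768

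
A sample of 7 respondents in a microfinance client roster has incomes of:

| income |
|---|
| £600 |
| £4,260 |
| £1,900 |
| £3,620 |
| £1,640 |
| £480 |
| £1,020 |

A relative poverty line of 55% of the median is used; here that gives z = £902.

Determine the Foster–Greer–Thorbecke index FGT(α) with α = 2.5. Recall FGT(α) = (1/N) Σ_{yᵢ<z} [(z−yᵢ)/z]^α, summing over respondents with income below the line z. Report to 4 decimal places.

0.0307

Below z: £480, £600 (q = 2 of N = 7).
Normalized shortfalls: (902−480)/902 = 0.4678; (902−600)/902 = 0.3348.
Raised to α = 2.5: 0.14971; 0.06486.
Sum = 0.214578; FGT(2.5) = 0.214578 / 7 = 0.0307.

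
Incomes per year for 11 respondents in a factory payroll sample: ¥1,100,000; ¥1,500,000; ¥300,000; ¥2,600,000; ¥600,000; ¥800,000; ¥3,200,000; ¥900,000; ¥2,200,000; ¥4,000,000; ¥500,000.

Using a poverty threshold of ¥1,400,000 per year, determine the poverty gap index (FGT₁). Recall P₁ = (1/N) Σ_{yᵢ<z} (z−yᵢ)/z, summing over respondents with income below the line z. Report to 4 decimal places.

0.2727

Incomes under z: ¥300,000, ¥500,000, ¥600,000, ¥800,000, ¥900,000, ¥1,100,000 (q = 6 of N = 11).
Relative gaps: (1400000−300000)/1400000 = 0.7857; (1400000−500000)/1400000 = 0.6429; (1400000−600000)/1400000 = 0.5714; (1400000−800000)/1400000 = 0.4286; (1400000−900000)/1400000 = 0.3571; (1400000−1100000)/1400000 = 0.2143.
Sum of shortfalls = 3.000000; P₁ averages over all N: 3.000000 / 11 = 0.2727.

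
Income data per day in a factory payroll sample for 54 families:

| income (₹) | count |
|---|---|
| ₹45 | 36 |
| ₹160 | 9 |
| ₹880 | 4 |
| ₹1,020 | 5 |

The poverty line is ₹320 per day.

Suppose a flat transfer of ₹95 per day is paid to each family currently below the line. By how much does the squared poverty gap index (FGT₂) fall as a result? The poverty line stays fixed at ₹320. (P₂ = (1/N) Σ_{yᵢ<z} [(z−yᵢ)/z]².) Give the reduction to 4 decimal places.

0.3162

Before: below the line — 36×₹45, 9×₹160; squared poverty gap index (FGT₂) = 0.534017.
After the ₹95 transfer: below the line — 36×₹140, 9×₹255; squared poverty gap index (FGT₂) = 0.217814.
Reduction = 0.534017 − 0.217814 = 0.3162.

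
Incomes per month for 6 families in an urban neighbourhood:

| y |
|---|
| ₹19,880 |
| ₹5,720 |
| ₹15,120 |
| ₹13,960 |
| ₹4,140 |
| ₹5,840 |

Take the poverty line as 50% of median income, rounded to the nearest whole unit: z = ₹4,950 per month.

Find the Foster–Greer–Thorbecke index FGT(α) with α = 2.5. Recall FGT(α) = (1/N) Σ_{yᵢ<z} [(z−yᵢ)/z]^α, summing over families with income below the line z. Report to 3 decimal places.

0.002

Below the line: ₹4,140 (q = 1 of N = 6).
Normalized shortfalls: (4950−4140)/4950 = 0.1636.
Raised to α = 2.5: 0.01083.
Sum = 0.010832; FGT(2.5) = 0.010832 / 6 = 0.002.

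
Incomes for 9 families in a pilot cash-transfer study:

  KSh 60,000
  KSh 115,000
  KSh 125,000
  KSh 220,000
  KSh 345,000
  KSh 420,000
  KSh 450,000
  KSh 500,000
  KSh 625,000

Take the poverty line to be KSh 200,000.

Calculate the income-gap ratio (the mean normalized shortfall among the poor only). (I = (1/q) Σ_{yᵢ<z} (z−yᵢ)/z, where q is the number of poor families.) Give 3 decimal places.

Below z: KSh 60,000, KSh 115,000, KSh 125,000 (q = 3 of N = 9).
Shortfall ratios (z−y)/z: 0.7000, 0.4250, 0.3750; sum = 1.500000.
The income-gap ratio divides by q (the poor only): 1.500000 / 3 = 0.500.

0.500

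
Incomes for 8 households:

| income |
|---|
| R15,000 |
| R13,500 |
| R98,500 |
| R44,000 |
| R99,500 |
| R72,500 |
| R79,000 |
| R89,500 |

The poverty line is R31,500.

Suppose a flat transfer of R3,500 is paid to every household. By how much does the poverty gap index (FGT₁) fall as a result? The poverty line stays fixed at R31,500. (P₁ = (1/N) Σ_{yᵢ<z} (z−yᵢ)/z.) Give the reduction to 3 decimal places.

Before: below the line — R13,500, R15,000; poverty gap index (FGT₁) = 0.13690.
After the R3,500 transfer: below the line — R17,000, R18,500; poverty gap index (FGT₁) = 0.10913.
Reduction = 0.13690 − 0.10913 = 0.028.

0.028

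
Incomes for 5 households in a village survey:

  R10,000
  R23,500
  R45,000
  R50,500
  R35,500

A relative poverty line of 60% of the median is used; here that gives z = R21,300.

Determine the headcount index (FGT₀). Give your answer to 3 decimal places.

0.200

1 of the 5 households have income below R21,300.
H = 1/5 = 0.200.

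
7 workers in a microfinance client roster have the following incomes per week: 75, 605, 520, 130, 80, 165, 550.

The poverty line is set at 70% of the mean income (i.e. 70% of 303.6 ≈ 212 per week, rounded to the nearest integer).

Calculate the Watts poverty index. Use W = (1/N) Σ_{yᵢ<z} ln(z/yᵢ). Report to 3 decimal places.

0.393

Below the line: 75, 80, 130, 165 (q = 4 of N = 7).
Log gaps: ln(212/75) = 1.0391; ln(212/80) = 0.9746; ln(212/130) = 0.4891; ln(212/165) = 0.2506.
W = 2.753350 / 7 = 0.393.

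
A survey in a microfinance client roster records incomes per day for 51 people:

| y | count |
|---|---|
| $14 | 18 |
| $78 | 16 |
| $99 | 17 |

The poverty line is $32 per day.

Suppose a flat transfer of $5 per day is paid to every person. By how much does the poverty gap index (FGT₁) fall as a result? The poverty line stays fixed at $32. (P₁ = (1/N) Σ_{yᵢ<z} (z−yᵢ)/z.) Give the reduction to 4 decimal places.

Before: below the line — 18×$14; poverty gap index (FGT₁) = 0.198529.
After the $5 transfer: below the line — 18×$19; poverty gap index (FGT₁) = 0.143382.
Reduction = 0.198529 − 0.143382 = 0.0551.

0.0551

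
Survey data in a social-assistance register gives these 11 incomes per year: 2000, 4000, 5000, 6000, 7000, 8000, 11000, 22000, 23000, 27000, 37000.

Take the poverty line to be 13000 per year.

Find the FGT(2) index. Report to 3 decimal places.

Below z: 2000, 4000, 5000, 6000, 7000, 8000, 11000 (q = 7 of N = 11).
Relative gaps: (13000−2000)/13000 = 0.8462; (13000−4000)/13000 = 0.6923; (13000−5000)/13000 = 0.6154; (13000−6000)/13000 = 0.5385; (13000−7000)/13000 = 0.4615; (13000−8000)/13000 = 0.3846; (13000−11000)/13000 = 0.1538.
Squared: 0.7160; 0.4793; 0.3787; 0.2899; 0.2130; 0.1479; 0.0237.
Sum = 2.248521; P₂ = 2.248521 / 11 = 0.204.

0.204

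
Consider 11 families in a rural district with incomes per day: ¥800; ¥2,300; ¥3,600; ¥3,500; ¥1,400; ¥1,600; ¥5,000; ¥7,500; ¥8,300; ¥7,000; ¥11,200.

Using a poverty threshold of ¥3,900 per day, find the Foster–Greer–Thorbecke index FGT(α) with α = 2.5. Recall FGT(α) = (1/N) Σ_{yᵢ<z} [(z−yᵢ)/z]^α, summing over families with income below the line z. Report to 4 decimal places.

Poor units: ¥800, ¥1,400, ¥1,600, ¥2,300, ¥3,500, ¥3,600 (q = 6 of N = 11).
Normalized shortfalls: (3900−800)/3900 = 0.7949; (3900−1400)/3900 = 0.6410; (3900−1600)/3900 = 0.5897; (3900−2300)/3900 = 0.4103; (3900−3500)/3900 = 0.1026; (3900−3600)/3900 = 0.0769.
Raised to α = 2.5: 0.56330; 0.32899; 0.26709; 0.10780; 0.00337; 0.00164.
Sum = 1.272203; FGT(2.5) = 1.272203 / 11 = 0.1157.

0.1157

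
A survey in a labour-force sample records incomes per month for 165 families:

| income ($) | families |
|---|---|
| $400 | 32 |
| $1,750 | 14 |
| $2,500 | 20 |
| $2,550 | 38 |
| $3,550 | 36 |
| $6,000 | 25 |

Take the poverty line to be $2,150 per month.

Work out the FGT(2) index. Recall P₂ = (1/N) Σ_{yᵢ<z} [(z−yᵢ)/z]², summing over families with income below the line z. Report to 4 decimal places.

Poor units: 32×$400, 14×$1,750 (q = 46 of N = 165).
Relative gaps: (2150−400)/2150 = 0.8140 (×32); (2150−1750)/2150 = 0.1860 (×14).
Squared: 0.6625 (×32); 0.0346 (×14).
Sum = 21.685235; P₂ = 21.685235 / 165 = 0.1314.

0.1314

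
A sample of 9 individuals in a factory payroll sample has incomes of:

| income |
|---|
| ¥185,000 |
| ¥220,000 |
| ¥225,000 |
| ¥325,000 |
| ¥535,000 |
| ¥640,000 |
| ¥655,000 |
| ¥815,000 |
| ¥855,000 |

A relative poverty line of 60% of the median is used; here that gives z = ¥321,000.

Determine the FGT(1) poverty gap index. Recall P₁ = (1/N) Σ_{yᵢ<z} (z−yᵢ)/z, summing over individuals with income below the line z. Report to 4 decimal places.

Below z: ¥185,000, ¥220,000, ¥225,000 (q = 3 of N = 9).
Shortfall ratios: (321000−185000)/321000 = 0.4237; (321000−220000)/321000 = 0.3146; (321000−225000)/321000 = 0.2991.
Sum of shortfalls = 1.037383; P₁ averages over all N: 1.037383 / 9 = 0.1153.

0.1153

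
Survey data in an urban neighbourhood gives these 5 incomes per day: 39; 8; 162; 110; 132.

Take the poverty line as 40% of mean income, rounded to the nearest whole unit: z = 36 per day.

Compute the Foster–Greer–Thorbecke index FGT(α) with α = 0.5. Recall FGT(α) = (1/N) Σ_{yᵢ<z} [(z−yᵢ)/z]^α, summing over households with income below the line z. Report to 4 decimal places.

Poor units: 8 (q = 1 of N = 5).
Normalized shortfalls: (36−8)/36 = 0.7778.
Raised to α = 0.5: 0.88192.
Sum = 0.881917; FGT(0.5) = 0.881917 / 5 = 0.1764.

0.1764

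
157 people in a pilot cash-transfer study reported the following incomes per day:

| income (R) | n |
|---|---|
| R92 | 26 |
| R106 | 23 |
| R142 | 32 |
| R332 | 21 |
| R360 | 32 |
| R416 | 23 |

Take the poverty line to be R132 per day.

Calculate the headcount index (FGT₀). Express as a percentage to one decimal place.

31.2%

49 of the 157 people have income below R132.
H = 49/157 = 31.2%.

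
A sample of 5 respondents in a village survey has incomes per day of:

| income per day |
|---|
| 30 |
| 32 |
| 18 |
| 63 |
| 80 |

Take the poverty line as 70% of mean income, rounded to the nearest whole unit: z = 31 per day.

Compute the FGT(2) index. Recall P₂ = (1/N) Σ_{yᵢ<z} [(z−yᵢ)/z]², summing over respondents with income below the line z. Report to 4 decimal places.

Poor units: 18, 30 (q = 2 of N = 5).
Relative gaps: (31−18)/31 = 0.4194; (31−30)/31 = 0.0323.
Squared: 0.1759; 0.0010.
Sum = 0.176899; P₂ = 0.176899 / 5 = 0.0354.

0.0354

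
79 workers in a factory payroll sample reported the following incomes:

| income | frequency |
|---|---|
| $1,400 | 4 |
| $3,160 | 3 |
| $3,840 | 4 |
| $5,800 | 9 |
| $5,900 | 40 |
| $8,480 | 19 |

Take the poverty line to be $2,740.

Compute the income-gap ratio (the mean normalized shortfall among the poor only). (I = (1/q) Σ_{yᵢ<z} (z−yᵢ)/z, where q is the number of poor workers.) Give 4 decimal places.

Below z: 4×$1,400 (q = 4 of N = 79).
Relative gaps: 0.4891 (×4); sum = 1.956204.
I averages over the q = 4 poor units only: 1.956204 / 4 = 0.4891.

0.4891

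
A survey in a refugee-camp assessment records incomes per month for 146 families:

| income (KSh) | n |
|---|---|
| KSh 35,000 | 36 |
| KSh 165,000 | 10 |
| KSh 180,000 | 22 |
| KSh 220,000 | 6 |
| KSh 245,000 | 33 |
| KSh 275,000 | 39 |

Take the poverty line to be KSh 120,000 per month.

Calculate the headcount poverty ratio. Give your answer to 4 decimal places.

0.2466

36 of the 146 families have income below KSh 120,000.
H = 36/146 = 0.2466.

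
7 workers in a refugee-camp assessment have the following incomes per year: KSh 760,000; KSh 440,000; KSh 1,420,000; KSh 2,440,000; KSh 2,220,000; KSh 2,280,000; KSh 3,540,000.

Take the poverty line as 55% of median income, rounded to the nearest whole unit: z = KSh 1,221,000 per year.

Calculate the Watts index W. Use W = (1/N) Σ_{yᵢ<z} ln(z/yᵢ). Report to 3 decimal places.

0.214

Poor units: KSh 440,000, KSh 760,000 (q = 2 of N = 7).
ln(z/y) terms: ln(1221000/440000) = 1.0207; ln(1221000/760000) = 0.4741.
W = 1.494758 / 7 = 0.214.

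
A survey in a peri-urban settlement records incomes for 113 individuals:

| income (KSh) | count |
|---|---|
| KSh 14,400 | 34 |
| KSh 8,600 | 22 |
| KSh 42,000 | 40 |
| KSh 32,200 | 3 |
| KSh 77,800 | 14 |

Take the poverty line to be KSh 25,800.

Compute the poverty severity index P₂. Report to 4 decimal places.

Below the line: 22×KSh 8,600, 34×KSh 14,400 (q = 56 of N = 113).
Gap ratios (z−y)/z: (25800−8600)/25800 = 0.6667 (×22); (25800−14400)/25800 = 0.4419 (×34).
Squared: 0.4444 (×22); 0.1952 (×34).
Sum = 16.415961; P₂ = 16.415961 / 113 = 0.1453.

0.1453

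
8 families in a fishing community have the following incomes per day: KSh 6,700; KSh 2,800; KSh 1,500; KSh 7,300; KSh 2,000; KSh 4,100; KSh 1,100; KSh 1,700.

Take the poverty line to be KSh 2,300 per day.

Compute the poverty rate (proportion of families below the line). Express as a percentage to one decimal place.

4 of the 8 families have income below KSh 2,300.
H = 4/8 = 50.0%.

50.0%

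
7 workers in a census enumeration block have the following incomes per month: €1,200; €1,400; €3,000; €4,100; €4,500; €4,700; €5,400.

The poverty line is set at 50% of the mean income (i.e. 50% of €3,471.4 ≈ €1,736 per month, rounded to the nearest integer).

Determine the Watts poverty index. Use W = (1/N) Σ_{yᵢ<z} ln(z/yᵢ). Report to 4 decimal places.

0.0835

Poor units: €1,200, €1,400 (q = 2 of N = 7).
Log shortfalls: ln(1736/1200) = 0.3693; ln(1736/1400) = 0.2151.
W = 0.584373 / 7 = 0.0835.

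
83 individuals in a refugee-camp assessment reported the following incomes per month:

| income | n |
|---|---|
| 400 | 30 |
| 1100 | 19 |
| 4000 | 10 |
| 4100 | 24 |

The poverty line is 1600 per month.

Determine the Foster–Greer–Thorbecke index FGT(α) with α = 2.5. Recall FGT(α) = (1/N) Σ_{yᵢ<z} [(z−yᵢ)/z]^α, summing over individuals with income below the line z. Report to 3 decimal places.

0.189

Below the line: 30×400, 19×1100 (q = 49 of N = 83).
Relative gaps: (1600−400)/1600 = 0.7500 (×30); (1600−1100)/1600 = 0.3125 (×19).
Raised to α = 2.5: 0.48714 (×30); 0.05459 (×19).
Sum = 15.651417; FGT(2.5) = 15.651417 / 83 = 0.189.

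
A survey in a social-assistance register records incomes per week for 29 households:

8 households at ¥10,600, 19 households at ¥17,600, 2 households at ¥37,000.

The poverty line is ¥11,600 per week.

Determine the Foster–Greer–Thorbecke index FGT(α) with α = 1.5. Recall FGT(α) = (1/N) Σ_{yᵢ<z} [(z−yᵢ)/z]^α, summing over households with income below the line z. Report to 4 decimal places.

0.0070

Incomes under z: 8×¥10,600 (q = 8 of N = 29).
Gap ratios (z−y)/z: (11600−10600)/11600 = 0.0862 (×8).
Raised to α = 1.5: 0.02531 (×8).
Sum = 0.202490; FGT(1.5) = 0.202490 / 29 = 0.0070.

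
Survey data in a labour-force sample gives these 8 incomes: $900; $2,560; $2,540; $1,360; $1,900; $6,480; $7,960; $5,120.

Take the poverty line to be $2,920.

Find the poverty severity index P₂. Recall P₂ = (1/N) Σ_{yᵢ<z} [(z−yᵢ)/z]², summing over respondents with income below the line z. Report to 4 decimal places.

0.1148

Incomes under z: $900, $1,360, $1,900, $2,540, $2,560 (q = 5 of N = 8).
Shortfall ratios: (2920−900)/2920 = 0.6918; (2920−1360)/2920 = 0.5342; (2920−1900)/2920 = 0.3493; (2920−2540)/2920 = 0.1301; (2920−2560)/2920 = 0.1233.
Squared: 0.4786; 0.2854; 0.1220; 0.0169; 0.0152.
Sum = 0.918137; P₂ = 0.918137 / 8 = 0.1148.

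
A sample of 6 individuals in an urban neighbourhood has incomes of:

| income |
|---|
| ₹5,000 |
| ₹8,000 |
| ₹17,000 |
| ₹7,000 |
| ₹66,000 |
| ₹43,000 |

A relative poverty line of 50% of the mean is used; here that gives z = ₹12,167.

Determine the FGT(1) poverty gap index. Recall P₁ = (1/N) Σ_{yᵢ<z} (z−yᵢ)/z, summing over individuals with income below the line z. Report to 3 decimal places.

Below z: ₹5,000, ₹7,000, ₹8,000 (q = 3 of N = 6).
Shortfall ratios: (12167−5000)/12167 = 0.5891; (12167−7000)/12167 = 0.4247; (12167−8000)/12167 = 0.3425.
Σ = 1.356209. Dividing by the full population N = 6 gives P₁ = 0.226.

0.226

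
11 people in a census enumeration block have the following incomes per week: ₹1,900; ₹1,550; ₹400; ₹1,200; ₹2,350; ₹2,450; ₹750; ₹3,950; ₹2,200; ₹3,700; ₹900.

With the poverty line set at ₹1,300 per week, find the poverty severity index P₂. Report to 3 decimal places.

Below z: ₹400, ₹750, ₹900, ₹1,200 (q = 4 of N = 11).
Shortfall ratios: (1300−400)/1300 = 0.6923; (1300−750)/1300 = 0.4231; (1300−900)/1300 = 0.3077; (1300−1200)/1300 = 0.0769.
Squared: 0.4793; 0.1790; 0.0947; 0.0059.
Sum = 0.758876; P₂ = 0.758876 / 11 = 0.069.

0.069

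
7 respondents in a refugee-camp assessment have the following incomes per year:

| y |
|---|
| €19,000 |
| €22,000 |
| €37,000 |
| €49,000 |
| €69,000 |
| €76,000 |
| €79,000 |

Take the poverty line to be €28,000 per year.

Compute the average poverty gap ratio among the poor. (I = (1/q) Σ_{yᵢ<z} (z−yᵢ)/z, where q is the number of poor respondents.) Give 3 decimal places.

Below the line: €19,000, €22,000 (q = 2 of N = 7).
Relative gaps: 0.3214, 0.2143; sum = 0.535714.
I averages over the q = 2 poor units only: 0.535714 / 2 = 0.268.

0.268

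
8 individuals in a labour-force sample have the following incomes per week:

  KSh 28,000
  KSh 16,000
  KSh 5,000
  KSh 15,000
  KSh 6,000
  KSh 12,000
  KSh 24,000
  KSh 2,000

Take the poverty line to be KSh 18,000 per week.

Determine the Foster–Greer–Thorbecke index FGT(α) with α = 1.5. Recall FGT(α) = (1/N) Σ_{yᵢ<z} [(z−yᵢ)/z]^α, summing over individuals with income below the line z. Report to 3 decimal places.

Below the line: KSh 2,000, KSh 5,000, KSh 6,000, KSh 12,000, KSh 15,000, KSh 16,000 (q = 6 of N = 8).
Shortfall ratios: (18000−2000)/18000 = 0.8889; (18000−5000)/18000 = 0.7222; (18000−6000)/18000 = 0.6667; (18000−12000)/18000 = 0.3333; (18000−15000)/18000 = 0.1667; (18000−16000)/18000 = 0.1111.
Raised to α = 1.5: 0.83805; 0.61377; 0.54433; 0.19245; 0.06804; 0.03704.
Sum = 2.293683; FGT(1.5) = 2.293683 / 8 = 0.287.

0.287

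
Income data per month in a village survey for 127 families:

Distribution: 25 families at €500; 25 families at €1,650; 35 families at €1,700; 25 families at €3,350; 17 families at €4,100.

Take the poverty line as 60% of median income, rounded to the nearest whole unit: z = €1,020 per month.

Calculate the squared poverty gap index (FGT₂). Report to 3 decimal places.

Below the line: 25×€500 (q = 25 of N = 127).
Relative gaps: (1020−500)/1020 = 0.5098 (×25).
Squared: 0.2599 (×25).
Sum = 6.497501; P₂ = 6.497501 / 127 = 0.051.

0.051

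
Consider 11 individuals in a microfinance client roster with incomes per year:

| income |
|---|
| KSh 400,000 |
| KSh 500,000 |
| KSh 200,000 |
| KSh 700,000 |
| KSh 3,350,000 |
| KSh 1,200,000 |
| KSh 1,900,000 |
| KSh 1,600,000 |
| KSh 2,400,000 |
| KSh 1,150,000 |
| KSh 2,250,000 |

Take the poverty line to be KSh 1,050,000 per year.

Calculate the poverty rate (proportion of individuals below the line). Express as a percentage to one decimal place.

36.4%

4 of the 11 individuals have income below KSh 1,050,000.
H = 4/11 = 36.4%.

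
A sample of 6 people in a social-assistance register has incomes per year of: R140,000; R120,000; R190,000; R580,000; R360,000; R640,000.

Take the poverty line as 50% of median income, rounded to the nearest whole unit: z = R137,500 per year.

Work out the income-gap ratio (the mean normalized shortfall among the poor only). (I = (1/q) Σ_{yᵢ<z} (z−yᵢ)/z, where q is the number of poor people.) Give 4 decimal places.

0.1273

Incomes under z: R120,000 (q = 1 of N = 6).
Shortfall ratios (z−y)/z: 0.1273; sum = 0.127273.
The income-gap ratio divides by q (the poor only): 0.127273 / 1 = 0.1273.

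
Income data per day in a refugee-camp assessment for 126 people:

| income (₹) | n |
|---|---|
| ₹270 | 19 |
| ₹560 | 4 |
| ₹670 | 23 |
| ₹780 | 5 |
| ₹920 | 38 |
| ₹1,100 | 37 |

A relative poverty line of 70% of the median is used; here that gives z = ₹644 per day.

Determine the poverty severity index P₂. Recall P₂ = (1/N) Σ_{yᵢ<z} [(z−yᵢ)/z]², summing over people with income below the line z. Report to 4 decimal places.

Incomes under z: 19×₹270, 4×₹560 (q = 23 of N = 126).
Gap ratios (z−y)/z: (644−270)/644 = 0.5807 (×19); (644−560)/644 = 0.1304 (×4).
Squared: 0.3373 (×19); 0.0170 (×4).
Sum = 6.476091; P₂ = 6.476091 / 126 = 0.0514.

0.0514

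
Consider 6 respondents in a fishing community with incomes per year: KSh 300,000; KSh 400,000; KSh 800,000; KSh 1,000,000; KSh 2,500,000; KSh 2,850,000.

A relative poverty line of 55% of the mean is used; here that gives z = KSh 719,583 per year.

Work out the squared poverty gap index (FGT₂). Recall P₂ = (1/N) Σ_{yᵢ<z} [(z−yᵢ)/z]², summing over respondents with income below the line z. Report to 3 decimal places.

0.090

Poor units: KSh 300,000, KSh 400,000 (q = 2 of N = 6).
Relative gaps: (719583−300000)/719583 = 0.5831; (719583−400000)/719583 = 0.4441.
Squared: 0.3400; 0.1972.
Sum = 0.537241; P₂ = 0.537241 / 6 = 0.090.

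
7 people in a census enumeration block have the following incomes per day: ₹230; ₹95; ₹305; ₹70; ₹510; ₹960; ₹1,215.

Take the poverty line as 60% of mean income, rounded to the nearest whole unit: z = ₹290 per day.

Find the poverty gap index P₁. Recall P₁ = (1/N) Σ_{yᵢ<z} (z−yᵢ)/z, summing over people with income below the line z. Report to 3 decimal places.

0.234

Below the line: ₹70, ₹95, ₹230 (q = 3 of N = 7).
Relative gaps: (290−70)/290 = 0.7586; (290−95)/290 = 0.6724; (290−230)/290 = 0.2069.
Σ = 1.637931. Dividing by the full population N = 7 gives P₁ = 0.234.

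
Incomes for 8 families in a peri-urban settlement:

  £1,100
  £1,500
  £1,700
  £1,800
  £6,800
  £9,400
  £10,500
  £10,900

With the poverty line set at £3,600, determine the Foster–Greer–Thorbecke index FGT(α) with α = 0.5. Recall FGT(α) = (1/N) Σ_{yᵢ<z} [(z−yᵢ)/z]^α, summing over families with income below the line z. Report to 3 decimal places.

Poor units: £1,100, £1,500, £1,700, £1,800 (q = 4 of N = 8).
Gap ratios (z−y)/z: (3600−1100)/3600 = 0.6944; (3600−1500)/3600 = 0.5833; (3600−1700)/3600 = 0.5278; (3600−1800)/3600 = 0.5000.
Raised to α = 0.5: 0.83333; 0.76376; 0.72648; 0.70711.
Sum = 3.030686; FGT(0.5) = 3.030686 / 8 = 0.379.

0.379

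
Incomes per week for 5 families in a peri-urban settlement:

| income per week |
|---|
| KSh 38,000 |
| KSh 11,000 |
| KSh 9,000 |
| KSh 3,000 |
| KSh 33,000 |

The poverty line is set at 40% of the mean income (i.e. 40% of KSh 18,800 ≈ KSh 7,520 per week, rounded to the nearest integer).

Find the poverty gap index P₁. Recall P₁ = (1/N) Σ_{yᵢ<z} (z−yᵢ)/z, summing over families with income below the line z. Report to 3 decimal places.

Incomes under z: KSh 3,000 (q = 1 of N = 5).
Shortfall ratios: (7520−3000)/7520 = 0.6011.
Σ = 0.601064. Dividing by the full population N = 5 gives P₁ = 0.120.

0.120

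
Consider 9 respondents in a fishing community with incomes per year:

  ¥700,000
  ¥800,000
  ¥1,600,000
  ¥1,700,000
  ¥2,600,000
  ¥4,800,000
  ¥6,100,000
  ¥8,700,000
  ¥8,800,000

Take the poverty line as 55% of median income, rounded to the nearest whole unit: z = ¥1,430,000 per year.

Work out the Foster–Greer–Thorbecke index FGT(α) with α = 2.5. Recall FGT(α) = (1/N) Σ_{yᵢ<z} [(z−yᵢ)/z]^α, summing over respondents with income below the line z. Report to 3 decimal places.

0.035

Poor units: ¥700,000, ¥800,000 (q = 2 of N = 9).
Normalized shortfalls: (1430000−700000)/1430000 = 0.5105; (1430000−800000)/1430000 = 0.4406.
Raised to α = 2.5: 0.18619; 0.12883.
Sum = 0.315023; FGT(2.5) = 0.315023 / 9 = 0.035.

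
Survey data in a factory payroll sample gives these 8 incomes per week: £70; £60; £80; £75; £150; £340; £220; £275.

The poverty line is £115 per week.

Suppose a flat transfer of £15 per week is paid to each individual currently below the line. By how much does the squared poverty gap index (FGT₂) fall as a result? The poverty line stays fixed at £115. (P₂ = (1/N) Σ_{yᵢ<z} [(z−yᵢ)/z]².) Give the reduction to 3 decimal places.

0.041

Before: below the line — £60, £70, £75, £80; squared poverty gap index (FGT₂) = 0.07443.
After the £15 transfer: below the line — £75, £85, £90, £95; squared poverty gap index (FGT₂) = 0.03332.
Reduction = 0.07443 − 0.03332 = 0.041.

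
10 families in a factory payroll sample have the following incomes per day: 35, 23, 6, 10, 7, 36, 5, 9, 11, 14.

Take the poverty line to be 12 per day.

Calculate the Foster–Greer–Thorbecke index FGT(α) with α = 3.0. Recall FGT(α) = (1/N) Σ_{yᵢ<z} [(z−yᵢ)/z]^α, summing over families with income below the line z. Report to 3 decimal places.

Incomes under z: 5, 6, 7, 9, 10, 11 (q = 6 of N = 10).
Relative gaps: (12−5)/12 = 0.5833; (12−6)/12 = 0.5000; (12−7)/12 = 0.4167; (12−9)/12 = 0.2500; (12−10)/12 = 0.1667; (12−11)/12 = 0.0833.
Raised to α = 3.0: 0.19850; 0.12500; 0.07234; 0.01562; 0.00463; 0.00058.
Sum = 0.416667; FGT(3.0) = 0.416667 / 10 = 0.042.

0.042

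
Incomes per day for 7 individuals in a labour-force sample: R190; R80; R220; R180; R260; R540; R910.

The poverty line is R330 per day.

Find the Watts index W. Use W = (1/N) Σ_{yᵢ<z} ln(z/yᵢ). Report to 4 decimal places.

0.4599

Poor units: R80, R180, R190, R220, R260 (q = 5 of N = 7).
ln(z/y) terms: ln(330/80) = 1.4171; ln(330/180) = 0.6061; ln(330/190) = 0.5521; ln(330/220) = 0.4055; ln(330/260) = 0.2384.
W = 3.219147 / 7 = 0.4599.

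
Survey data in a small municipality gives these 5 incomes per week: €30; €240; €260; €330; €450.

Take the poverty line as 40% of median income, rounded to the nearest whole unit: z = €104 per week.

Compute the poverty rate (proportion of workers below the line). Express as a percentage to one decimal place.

20.0%

1 of the 5 workers have income below €104.
H = 1/5 = 20.0%.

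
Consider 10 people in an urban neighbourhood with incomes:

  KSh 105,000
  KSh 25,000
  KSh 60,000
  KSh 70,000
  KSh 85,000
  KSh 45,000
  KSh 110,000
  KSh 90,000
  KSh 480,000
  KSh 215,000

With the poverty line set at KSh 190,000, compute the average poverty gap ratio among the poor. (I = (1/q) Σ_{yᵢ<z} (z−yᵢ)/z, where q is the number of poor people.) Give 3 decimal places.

Below the line: KSh 25,000, KSh 45,000, KSh 60,000, KSh 70,000, KSh 85,000, KSh 90,000, KSh 105,000, KSh 110,000 (q = 8 of N = 10).
Relative gaps: 0.8684, 0.7632, 0.6842, 0.6316, 0.5526, 0.5263, 0.4474, 0.4211; sum = 4.894737.
The income-gap ratio divides by q (the poor only): 4.894737 / 8 = 0.612.

0.612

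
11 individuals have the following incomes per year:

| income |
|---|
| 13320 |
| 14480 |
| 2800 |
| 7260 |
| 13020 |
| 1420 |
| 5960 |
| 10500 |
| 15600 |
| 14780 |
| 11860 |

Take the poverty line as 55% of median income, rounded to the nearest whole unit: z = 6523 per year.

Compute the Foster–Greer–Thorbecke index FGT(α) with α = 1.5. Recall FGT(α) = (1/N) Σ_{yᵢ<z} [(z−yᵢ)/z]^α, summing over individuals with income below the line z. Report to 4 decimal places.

0.1044

Poor units: 1420, 2800, 5960 (q = 3 of N = 11).
Shortfall ratios: (6523−1420)/6523 = 0.7823; (6523−2800)/6523 = 0.5707; (6523−5960)/6523 = 0.0863.
Raised to α = 1.5: 0.69194; 0.43119; 0.02536.
Sum = 1.148485; FGT(1.5) = 1.148485 / 11 = 0.1044.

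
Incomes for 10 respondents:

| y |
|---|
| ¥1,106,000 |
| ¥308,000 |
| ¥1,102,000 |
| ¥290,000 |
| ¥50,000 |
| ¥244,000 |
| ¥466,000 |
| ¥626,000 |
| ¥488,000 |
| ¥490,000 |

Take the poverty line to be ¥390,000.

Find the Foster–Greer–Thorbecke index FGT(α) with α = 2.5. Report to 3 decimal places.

Below z: ¥50,000, ¥244,000, ¥290,000, ¥308,000 (q = 4 of N = 10).
Normalized shortfalls: (390000−50000)/390000 = 0.8718; (390000−244000)/390000 = 0.3744; (390000−290000)/390000 = 0.2564; (390000−308000)/390000 = 0.2103.
Raised to α = 2.5: 0.70964; 0.08575; 0.03329; 0.02027.
Sum = 0.848946; FGT(2.5) = 0.848946 / 10 = 0.085.

0.085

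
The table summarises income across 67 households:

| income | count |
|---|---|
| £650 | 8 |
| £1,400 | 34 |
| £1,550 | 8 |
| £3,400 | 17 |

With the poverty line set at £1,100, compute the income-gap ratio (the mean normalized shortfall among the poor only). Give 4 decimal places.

Below z: 8×£650 (q = 8 of N = 67).
Relative gaps: 0.4091 (×8); sum = 3.272727.
The income-gap ratio divides by q (the poor only): 3.272727 / 8 = 0.4091.

0.4091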